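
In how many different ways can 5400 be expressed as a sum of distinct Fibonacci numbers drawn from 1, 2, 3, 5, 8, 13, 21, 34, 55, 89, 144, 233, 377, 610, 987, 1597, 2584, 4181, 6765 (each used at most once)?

Starting from the Zeckendorf form and repeatedly splitting a term F_k into F_{k−1} + F_{k−2} (when neither is already used) reaches every representation.
5400 = 4181+987+144+55+21+8+3+1 = 4181+610+377+144+55+21+8+3+1 = 2584+1597+987+144+55+21+8+3+1 = … (1 more), for 4 in all.

4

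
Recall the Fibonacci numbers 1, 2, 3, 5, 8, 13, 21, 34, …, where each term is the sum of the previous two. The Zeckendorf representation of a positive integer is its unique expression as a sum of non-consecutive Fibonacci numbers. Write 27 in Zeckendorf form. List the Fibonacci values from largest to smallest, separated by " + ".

Greedily peel off the largest Fibonacci term at each step:
27: greatest Fibonacci not exceeding it is 21, leaving 6
6: greatest Fibonacci not exceeding it is 5, leaving 1
1: greatest Fibonacci not exceeding it is 1, leaving 0
So 27 = 21 + 5 + 1, with no two terms consecutive in the sequence.

21 + 5 + 1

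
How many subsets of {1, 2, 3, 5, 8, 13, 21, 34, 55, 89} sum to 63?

Starting from the Zeckendorf form and repeatedly splitting a term F_k into F_{k−1} + F_{k−2} (when neither is already used) reaches every representation.
63 = 55+8 = 55+5+3 = 34+21+8 = 55+5+2+1 = … (4 more), for 8 in all.

8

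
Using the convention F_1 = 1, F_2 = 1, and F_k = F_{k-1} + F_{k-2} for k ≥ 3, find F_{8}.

Iterating the recurrence up to F_{4} = 3 and F_{3} = 2:
F_{5} = F_{4} + F_{3} = 3 + 2 = 5
F_{6} = F_{5} + F_{4} = 5 + 3 = 8
F_{7} = F_{6} + F_{5} = 8 + 5 = 13
F_{8} = F_{7} + F_{6} = 13 + 8 = 21

21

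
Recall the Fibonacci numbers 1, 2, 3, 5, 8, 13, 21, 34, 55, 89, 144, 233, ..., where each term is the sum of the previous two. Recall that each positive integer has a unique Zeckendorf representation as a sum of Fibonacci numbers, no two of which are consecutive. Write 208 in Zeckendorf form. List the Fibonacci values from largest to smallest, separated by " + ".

208 − 144 = 64
64 − 55 = 9
9 − 8 = 1
1 − 1 = 0
So 208 = 144 + 55 + 8 + 1, with no two terms consecutive in the sequence.

144 + 55 + 8 + 1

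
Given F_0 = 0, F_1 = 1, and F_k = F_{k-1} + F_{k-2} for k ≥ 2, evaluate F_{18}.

Iterating the recurrence up to F_{12} = 144 and F_{11} = 89:
F_{13} = F_{12} + F_{11} = 144 + 89 = 233
F_{14} = F_{13} + F_{12} = 233 + 144 = 377
F_{15} = F_{14} + F_{13} = 377 + 233 = 610
F_{16} = F_{15} + F_{14} = 610 + 377 = 987
F_{17} = F_{16} + F_{15} = 987 + 610 = 1597
F_{18} = F_{17} + F_{16} = 1597 + 987 = 2584

2584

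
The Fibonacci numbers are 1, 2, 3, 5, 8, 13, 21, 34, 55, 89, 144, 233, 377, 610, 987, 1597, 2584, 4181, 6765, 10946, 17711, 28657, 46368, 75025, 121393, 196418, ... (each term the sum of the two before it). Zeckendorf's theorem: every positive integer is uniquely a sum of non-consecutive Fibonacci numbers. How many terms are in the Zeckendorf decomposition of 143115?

7

Repeatedly subtract the largest Fibonacci number that fits:
121393 ≤ 143115 < 196418, so take 121393; remainder 21722
17711 ≤ 21722 < 28657, so take 17711; remainder 4011
2584 ≤ 4011 < 4181, so take 2584; remainder 1427
987 ≤ 1427 < 1597, so take 987; remainder 440
377 ≤ 440 < 610, so take 377; remainder 63
55 ≤ 63 < 89, so take 55; remainder 8
8 ≤ 8 < 13, so take 8; remainder 0
143115 = 121393 + 17711 + 2584 + 987 + 377 + 55 + 8, which has 7 terms.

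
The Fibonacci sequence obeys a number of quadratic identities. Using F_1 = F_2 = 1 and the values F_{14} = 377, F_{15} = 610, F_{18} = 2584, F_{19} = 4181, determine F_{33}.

By the addition formula F_{m+n} = F_m F_{n+1} + F_{m−1} F_n with m=19, n=14: F_{33} = 4181·610 + 2584·377 = 2550410 + 974168 = 3524578.

3524578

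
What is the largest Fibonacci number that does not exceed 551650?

514229

514229 ≤ 551650 < 832040, so the largest Fibonacci number not exceeding 551650 is 514229.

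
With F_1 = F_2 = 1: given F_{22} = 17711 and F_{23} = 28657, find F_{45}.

1134903170

By F_{2k+1} = F_k² + F_{k+1}²: F_{45} = 17711² + 28657² = 313679521 + 821223649 = 1134903170.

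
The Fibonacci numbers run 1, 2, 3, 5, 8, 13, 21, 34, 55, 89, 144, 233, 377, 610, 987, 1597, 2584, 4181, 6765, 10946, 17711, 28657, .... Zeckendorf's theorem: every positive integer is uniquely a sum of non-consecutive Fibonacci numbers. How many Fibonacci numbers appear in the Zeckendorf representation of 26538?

26538 − 17711 = 8827
8827 − 6765 = 2062
2062 − 1597 = 465
465 − 377 = 88
88 − 55 = 33
33 − 21 = 12
12 − 8 = 4
4 − 3 = 1
1 − 1 = 0
26538 = 17711 + 6765 + 1597 + 377 + 55 + 21 + 8 + 3 + 1, which has 9 terms.

9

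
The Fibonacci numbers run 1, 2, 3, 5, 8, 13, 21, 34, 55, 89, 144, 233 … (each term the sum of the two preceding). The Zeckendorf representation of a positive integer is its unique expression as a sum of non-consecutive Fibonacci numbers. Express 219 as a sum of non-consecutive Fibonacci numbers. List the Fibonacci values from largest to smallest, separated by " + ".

144 + 55 + 13 + 5 + 2

take 144 (≤ 219); 219 − 144 = 75
take 55 (≤ 75); 75 − 55 = 20
take 13 (≤ 20); 20 − 13 = 7
take 5 (≤ 7); 7 − 5 = 2
take 2 (≤ 2); 2 − 2 = 0
So 219 = 144 + 55 + 13 + 5 + 2, with no two terms consecutive in the sequence.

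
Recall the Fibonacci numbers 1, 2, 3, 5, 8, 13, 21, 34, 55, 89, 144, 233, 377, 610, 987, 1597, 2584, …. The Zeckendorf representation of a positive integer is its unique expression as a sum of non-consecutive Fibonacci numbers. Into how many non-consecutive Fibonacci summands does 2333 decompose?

5

Greedily peel off the largest Fibonacci term at each step:
subtract 1597 from 2333: 736 remains
subtract 610 from 736: 126 remains
subtract 89 from 126: 37 remains
subtract 34 from 37: 3 remains
subtract 3 from 3: 0 remains
2333 = 1597 + 610 + 89 + 34 + 3, which has 5 terms.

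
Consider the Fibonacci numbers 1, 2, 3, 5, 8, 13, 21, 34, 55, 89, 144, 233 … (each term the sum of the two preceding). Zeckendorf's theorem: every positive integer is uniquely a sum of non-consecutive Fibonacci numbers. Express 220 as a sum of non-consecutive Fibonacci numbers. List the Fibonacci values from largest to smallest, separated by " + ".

Greedy algorithm:
220 − 144 = 76
76 − 55 = 21
21 − 21 = 0
So 220 = 144 + 55 + 21, with no two terms consecutive in the sequence.

144 + 55 + 21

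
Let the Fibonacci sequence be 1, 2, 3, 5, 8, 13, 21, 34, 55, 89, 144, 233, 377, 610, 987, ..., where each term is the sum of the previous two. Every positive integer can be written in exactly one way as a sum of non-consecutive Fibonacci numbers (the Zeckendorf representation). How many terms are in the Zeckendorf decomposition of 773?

Greedily peel off the largest Fibonacci term at each step:
610 ≤ 773 < 987, so take 610; remainder 163
144 ≤ 163 < 233, so take 144; remainder 19
13 ≤ 19 < 21, so take 13; remainder 6
5 ≤ 6 < 8, so take 5; remainder 1
1 ≤ 1 < 2, so take 1; remainder 0
773 = 610 + 144 + 13 + 5 + 1, which has 5 terms.

5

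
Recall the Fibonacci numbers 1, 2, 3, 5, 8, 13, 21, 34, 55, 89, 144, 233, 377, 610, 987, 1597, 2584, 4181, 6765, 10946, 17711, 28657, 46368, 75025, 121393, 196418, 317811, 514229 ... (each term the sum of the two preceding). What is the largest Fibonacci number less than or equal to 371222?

317811

317811 ≤ 371222 < 514229, so the largest Fibonacci number not exceeding 371222 is 317811.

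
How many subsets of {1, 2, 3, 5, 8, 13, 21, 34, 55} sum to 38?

3

38 = 34+3+1 = 21+13+3+1 = 21+8+5+3+1 — 3 representations.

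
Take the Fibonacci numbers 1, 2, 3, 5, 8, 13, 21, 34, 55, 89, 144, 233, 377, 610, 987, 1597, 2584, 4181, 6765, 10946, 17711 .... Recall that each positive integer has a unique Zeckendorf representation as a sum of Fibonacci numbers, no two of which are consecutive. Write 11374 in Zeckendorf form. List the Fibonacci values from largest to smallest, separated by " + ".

10946 + 377 + 34 + 13 + 3 + 1

10946 ≤ 11374 < 17711, so take 10946; remainder 428
377 ≤ 428 < 610, so take 377; remainder 51
34 ≤ 51 < 55, so take 34; remainder 17
13 ≤ 17 < 21, so take 13; remainder 4
3 ≤ 4 < 5, so take 3; remainder 1
1 ≤ 1 < 2, so take 1; remainder 0
So 11374 = 10946 + 377 + 34 + 13 + 3 + 1, with no two terms consecutive in the sequence.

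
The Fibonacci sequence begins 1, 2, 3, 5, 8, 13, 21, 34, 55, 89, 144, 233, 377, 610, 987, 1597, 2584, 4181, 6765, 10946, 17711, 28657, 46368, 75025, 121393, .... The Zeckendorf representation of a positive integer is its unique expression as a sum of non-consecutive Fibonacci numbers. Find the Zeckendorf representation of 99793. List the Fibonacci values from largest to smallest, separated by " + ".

Greedily peel off the largest Fibonacci term at each step:
99793 − 75025 = 24768
24768 − 17711 = 7057
7057 − 6765 = 292
292 − 233 = 59
59 − 55 = 4
4 − 3 = 1
1 − 1 = 0
So 99793 = 75025 + 17711 + 6765 + 233 + 55 + 3 + 1, with no two terms consecutive in the sequence.

75025 + 17711 + 6765 + 233 + 55 + 3 + 1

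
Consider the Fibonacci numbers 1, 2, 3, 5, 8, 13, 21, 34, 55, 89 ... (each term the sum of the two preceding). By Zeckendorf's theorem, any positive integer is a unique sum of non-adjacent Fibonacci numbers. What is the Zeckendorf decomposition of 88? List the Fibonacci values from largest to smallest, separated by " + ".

Greedy algorithm:
largest Fibonacci ≤ 88 is 55; 88 − 55 = 33
largest Fibonacci ≤ 33 is 21; 33 − 21 = 12
largest Fibonacci ≤ 12 is 8; 12 − 8 = 4
largest Fibonacci ≤ 4 is 3; 4 − 3 = 1
largest Fibonacci ≤ 1 is 1; 1 − 1 = 0
So 88 = 55 + 21 + 8 + 3 + 1, with no two terms consecutive in the sequence.

55 + 21 + 8 + 3 + 1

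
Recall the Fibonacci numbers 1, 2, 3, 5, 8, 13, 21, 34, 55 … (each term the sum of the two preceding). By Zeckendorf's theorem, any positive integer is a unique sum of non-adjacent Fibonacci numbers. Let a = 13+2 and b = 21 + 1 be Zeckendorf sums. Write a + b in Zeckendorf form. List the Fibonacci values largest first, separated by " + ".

The two numbers are 15 and 22, so their sum is 37.
37 − 34 = 3
3 − 3 = 0

34 + 3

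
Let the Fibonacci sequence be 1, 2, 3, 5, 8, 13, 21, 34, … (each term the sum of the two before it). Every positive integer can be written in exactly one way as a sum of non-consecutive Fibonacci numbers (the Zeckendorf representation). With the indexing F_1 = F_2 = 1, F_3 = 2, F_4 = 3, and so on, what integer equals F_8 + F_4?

F_8 + F_4 = 21 + 3 = 24.

24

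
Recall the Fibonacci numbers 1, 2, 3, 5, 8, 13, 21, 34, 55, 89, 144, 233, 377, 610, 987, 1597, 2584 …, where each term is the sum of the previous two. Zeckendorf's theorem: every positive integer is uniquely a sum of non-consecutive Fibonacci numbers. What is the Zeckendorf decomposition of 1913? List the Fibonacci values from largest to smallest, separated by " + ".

1597 + 233 + 55 + 21 + 5 + 2

1597 ≤ 1913 < 2584, so take 1597; remainder 316
233 ≤ 316 < 377, so take 233; remainder 83
55 ≤ 83 < 89, so take 55; remainder 28
21 ≤ 28 < 34, so take 21; remainder 7
5 ≤ 7 < 8, so take 5; remainder 2
2 ≤ 2 < 3, so take 2; remainder 0
So 1913 = 1597 + 233 + 55 + 21 + 5 + 2, with no two terms consecutive in the sequence.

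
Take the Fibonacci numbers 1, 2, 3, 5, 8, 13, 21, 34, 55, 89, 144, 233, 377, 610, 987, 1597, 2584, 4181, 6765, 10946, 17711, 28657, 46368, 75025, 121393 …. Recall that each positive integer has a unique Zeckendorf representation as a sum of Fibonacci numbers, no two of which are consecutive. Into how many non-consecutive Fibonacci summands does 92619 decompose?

Greedily peel off the largest Fibonacci term at each step:
subtract 75025 from 92619: 17594 remains
subtract 10946 from 17594: 6648 remains
subtract 4181 from 6648: 2467 remains
subtract 1597 from 2467: 870 remains
subtract 610 from 870: 260 remains
subtract 233 from 260: 27 remains
subtract 21 from 27: 6 remains
subtract 5 from 6: 1 remains
subtract 1 from 1: 0 remains
92619 = 75025 + 10946 + 4181 + 1597 + 610 + 233 + 21 + 5 + 1, which has 9 terms.

9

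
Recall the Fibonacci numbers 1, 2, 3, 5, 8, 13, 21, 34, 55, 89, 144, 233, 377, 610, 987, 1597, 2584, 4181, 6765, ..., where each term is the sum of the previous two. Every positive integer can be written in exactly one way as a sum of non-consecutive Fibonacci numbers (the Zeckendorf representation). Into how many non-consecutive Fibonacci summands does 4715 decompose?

Greedy algorithm:
largest Fibonacci ≤ 4715 is 4181; 4715 − 4181 = 534
largest Fibonacci ≤ 534 is 377; 534 − 377 = 157
largest Fibonacci ≤ 157 is 144; 157 − 144 = 13
largest Fibonacci ≤ 13 is 13; 13 − 13 = 0
4715 = 4181 + 377 + 144 + 13, which has 4 terms.

4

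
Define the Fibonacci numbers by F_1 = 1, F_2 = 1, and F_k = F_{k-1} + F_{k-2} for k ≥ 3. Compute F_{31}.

1346269

Iterating the recurrence up to F_{24} = 46368 and F_{23} = 28657:
F_{25} = F_{24} + F_{23} = 46368 + 28657 = 75025
F_{26} = F_{25} + F_{24} = 75025 + 46368 = 121393
F_{27} = F_{26} + F_{25} = 121393 + 75025 = 196418
F_{28} = F_{27} + F_{26} = 196418 + 121393 = 317811
F_{29} = F_{28} + F_{27} = 317811 + 196418 = 514229
F_{30} = F_{29} + F_{28} = 514229 + 317811 = 832040
F_{31} = F_{30} + F_{29} = 832040 + 514229 = 1346269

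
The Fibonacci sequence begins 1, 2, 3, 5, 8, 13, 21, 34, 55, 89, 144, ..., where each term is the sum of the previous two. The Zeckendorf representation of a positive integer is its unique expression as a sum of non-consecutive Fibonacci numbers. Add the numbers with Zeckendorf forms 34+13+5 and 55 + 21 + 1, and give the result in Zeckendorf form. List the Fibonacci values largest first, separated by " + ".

89 + 34 + 5 + 1

The two numbers are 52 and 77, so their sum is 129.
Repeatedly subtract the largest Fibonacci number that fits:
subtract 89 from 129: 40 remains
subtract 34 from 40: 6 remains
subtract 5 from 6: 1 remains
subtract 1 from 1: 0 remains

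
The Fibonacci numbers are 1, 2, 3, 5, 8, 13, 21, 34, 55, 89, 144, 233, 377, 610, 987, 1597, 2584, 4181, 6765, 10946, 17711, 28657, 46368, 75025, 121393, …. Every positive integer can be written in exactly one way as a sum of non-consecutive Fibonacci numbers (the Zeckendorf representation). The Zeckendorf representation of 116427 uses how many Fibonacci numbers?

7

subtract 75025 from 116427: 41402 remains
subtract 28657 from 41402: 12745 remains
subtract 10946 from 12745: 1799 remains
subtract 1597 from 1799: 202 remains
subtract 144 from 202: 58 remains
subtract 55 from 58: 3 remains
subtract 3 from 3: 0 remains
116427 = 75025 + 28657 + 10946 + 1597 + 144 + 55 + 3, which has 7 terms.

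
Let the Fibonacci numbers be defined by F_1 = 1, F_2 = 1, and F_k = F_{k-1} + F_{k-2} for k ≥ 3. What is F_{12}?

144

Iterating the recurrence up to F_{6} = 8 and F_{5} = 5:
F_{7} = F_{6} + F_{5} = 8 + 5 = 13
F_{8} = F_{7} + F_{6} = 13 + 8 = 21
F_{9} = F_{8} + F_{7} = 21 + 13 = 34
F_{10} = F_{9} + F_{8} = 34 + 21 = 55
F_{11} = F_{10} + F_{9} = 55 + 34 = 89
F_{12} = F_{11} + F_{10} = 89 + 55 = 144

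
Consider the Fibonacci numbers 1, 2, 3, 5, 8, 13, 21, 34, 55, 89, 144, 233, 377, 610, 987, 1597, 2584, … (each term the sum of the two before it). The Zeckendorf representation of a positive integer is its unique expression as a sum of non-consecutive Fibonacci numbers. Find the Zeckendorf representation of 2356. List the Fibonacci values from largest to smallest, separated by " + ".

take 1597 (≤ 2356); 2356 − 1597 = 759
take 610 (≤ 759); 759 − 610 = 149
take 144 (≤ 149); 149 − 144 = 5
take 5 (≤ 5); 5 − 5 = 0
So 2356 = 1597 + 610 + 144 + 5, with no two terms consecutive in the sequence.

1597 + 610 + 144 + 5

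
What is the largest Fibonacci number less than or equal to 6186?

4181 ≤ 6186 < 6765, so the largest Fibonacci number not exceeding 6186 is 4181.

4181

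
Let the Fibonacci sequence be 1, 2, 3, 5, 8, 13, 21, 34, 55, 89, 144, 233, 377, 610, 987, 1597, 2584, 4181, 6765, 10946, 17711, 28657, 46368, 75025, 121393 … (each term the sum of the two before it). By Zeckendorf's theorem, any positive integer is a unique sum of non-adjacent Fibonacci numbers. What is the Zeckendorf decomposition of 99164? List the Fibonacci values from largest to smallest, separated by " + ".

Greedily peel off the largest Fibonacci term at each step:
99164: greatest Fibonacci not exceeding it is 75025, leaving 24139
24139: greatest Fibonacci not exceeding it is 17711, leaving 6428
6428: greatest Fibonacci not exceeding it is 4181, leaving 2247
2247: greatest Fibonacci not exceeding it is 1597, leaving 650
650: greatest Fibonacci not exceeding it is 610, leaving 40
40: greatest Fibonacci not exceeding it is 34, leaving 6
6: greatest Fibonacci not exceeding it is 5, leaving 1
1: greatest Fibonacci not exceeding it is 1, leaving 0
So 99164 = 75025 + 17711 + 4181 + 1597 + 610 + 34 + 5 + 1, with no two terms consecutive in the sequence.

75025 + 17711 + 4181 + 1597 + 610 + 34 + 5 + 1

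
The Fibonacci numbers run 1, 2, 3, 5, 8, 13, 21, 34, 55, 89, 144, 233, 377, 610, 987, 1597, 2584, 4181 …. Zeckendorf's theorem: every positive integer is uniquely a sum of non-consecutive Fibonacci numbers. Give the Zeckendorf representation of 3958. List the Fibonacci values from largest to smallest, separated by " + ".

3958 − 2584 = 1374
1374 − 987 = 387
387 − 377 = 10
10 − 8 = 2
2 − 2 = 0
So 3958 = 2584 + 987 + 377 + 8 + 2, with no two terms consecutive in the sequence.

2584 + 987 + 377 + 8 + 2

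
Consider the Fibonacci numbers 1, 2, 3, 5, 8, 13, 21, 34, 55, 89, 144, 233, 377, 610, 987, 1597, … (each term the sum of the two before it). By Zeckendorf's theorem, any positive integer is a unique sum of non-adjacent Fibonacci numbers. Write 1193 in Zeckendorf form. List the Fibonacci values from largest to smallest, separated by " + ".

987 + 144 + 55 + 5 + 2

Greedy algorithm:
1193 − 987 = 206
206 − 144 = 62
62 − 55 = 7
7 − 5 = 2
2 − 2 = 0
So 1193 = 987 + 144 + 55 + 5 + 2, with no two terms consecutive in the sequence.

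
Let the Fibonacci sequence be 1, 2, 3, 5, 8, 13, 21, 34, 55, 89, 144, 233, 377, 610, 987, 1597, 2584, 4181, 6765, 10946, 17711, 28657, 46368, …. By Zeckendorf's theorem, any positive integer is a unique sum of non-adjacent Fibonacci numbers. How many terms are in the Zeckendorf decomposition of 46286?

9

take 28657 (≤ 46286); 46286 − 28657 = 17629
take 10946 (≤ 17629); 17629 − 10946 = 6683
take 4181 (≤ 6683); 6683 − 4181 = 2502
take 1597 (≤ 2502); 2502 − 1597 = 905
take 610 (≤ 905); 905 − 610 = 295
take 233 (≤ 295); 295 − 233 = 62
take 55 (≤ 62); 62 − 55 = 7
take 5 (≤ 7); 7 − 5 = 2
take 2 (≤ 2); 2 − 2 = 0
46286 = 28657 + 10946 + 4181 + 1597 + 610 + 233 + 55 + 5 + 2, which has 9 terms.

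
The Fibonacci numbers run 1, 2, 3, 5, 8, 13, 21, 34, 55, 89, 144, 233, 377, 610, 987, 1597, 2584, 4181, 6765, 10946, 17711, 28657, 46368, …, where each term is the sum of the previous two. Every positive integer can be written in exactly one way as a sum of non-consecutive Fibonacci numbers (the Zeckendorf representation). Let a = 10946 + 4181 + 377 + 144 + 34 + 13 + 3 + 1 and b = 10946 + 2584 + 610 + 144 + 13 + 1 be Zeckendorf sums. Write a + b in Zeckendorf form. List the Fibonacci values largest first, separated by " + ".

28657 + 987 + 233 + 89 + 21 + 8 + 2

The two numbers are 15699 and 14298, so their sum is 29997.
take 28657 (≤ 29997); 29997 − 28657 = 1340
take 987 (≤ 1340); 1340 − 987 = 353
take 233 (≤ 353); 353 − 233 = 120
take 89 (≤ 120); 120 − 89 = 31
take 21 (≤ 31); 31 − 21 = 10
take 8 (≤ 10); 10 − 8 = 2
take 2 (≤ 2); 2 − 2 = 0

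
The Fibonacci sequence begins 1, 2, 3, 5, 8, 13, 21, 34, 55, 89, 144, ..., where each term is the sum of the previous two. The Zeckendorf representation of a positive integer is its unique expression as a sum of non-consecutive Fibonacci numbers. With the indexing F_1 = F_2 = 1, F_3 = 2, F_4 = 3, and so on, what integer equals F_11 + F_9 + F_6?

131

F_11 + F_9 + F_6 = 89 + 34 + 8 = 131.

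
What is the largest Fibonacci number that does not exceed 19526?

17711

17711 ≤ 19526 < 28657, so the largest Fibonacci number not exceeding 19526 is 17711.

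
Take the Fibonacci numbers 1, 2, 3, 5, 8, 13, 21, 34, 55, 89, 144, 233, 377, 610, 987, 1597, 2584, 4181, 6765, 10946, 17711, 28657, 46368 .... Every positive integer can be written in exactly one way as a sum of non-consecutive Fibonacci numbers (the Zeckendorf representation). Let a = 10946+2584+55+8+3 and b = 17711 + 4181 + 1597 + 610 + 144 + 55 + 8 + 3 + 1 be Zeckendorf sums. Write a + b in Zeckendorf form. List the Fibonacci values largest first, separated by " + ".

The two numbers are 13596 and 24310, so their sum is 37906.
37906 − 28657 = 9249
9249 − 6765 = 2484
2484 − 1597 = 887
887 − 610 = 277
277 − 233 = 44
44 − 34 = 10
10 − 8 = 2
2 − 2 = 0

28657 + 6765 + 1597 + 610 + 233 + 34 + 8 + 2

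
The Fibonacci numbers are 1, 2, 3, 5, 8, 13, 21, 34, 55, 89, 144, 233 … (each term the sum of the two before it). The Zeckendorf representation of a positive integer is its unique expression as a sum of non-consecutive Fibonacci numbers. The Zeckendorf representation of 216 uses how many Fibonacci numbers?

Repeatedly subtract the largest Fibonacci number that fits:
subtract 144 from 216: 72 remains
subtract 55 from 72: 17 remains
subtract 13 from 17: 4 remains
subtract 3 from 4: 1 remains
subtract 1 from 1: 0 remains
216 = 144 + 55 + 13 + 3 + 1, which has 5 terms.

5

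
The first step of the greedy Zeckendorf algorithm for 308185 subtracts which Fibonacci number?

196418 ≤ 308185 < 317811, so the largest Fibonacci number not exceeding 308185 is 196418.

196418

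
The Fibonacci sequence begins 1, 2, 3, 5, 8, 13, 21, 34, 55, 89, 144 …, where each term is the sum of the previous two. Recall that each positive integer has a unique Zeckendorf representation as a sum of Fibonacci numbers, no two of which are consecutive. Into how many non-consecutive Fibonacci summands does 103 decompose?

3

Greedily peel off the largest Fibonacci term at each step:
103: greatest Fibonacci not exceeding it is 89, leaving 14
14: greatest Fibonacci not exceeding it is 13, leaving 1
1: greatest Fibonacci not exceeding it is 1, leaving 0
103 = 89 + 13 + 1, which has 3 terms.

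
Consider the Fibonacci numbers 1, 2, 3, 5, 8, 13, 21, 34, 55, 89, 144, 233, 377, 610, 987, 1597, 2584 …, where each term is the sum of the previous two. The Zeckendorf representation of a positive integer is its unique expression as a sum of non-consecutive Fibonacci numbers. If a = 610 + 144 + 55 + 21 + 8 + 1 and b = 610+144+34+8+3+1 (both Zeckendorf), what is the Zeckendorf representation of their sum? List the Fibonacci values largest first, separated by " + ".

1597 + 34 + 8

The two numbers are 839 and 800, so their sum is 1639.
1639 − 1597 = 42
42 − 34 = 8
8 − 8 = 0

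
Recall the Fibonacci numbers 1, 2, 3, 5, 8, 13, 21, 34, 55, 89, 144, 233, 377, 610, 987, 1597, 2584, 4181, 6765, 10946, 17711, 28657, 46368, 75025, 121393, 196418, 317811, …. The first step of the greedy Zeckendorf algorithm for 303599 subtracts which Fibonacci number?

196418

196418 ≤ 303599 < 317811, so the largest Fibonacci number not exceeding 303599 is 196418.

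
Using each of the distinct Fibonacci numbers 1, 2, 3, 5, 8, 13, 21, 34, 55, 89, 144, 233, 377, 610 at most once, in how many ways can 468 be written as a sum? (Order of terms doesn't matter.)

8

Each representation comes from the Zeckendorf form by replacing some F_k with F_{k−1} + F_{k−2} where possible.
468 = 377+89+2 = 377+55+34+2 = 233+144+89+2 = 377+55+21+13+2 = … (4 more), for 8 in all.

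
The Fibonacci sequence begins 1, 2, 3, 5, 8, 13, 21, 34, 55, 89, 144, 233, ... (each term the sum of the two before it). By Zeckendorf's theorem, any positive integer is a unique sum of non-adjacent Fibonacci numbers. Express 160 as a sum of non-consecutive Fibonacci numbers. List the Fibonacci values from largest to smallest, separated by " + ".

Greedily peel off the largest Fibonacci term at each step:
160: greatest Fibonacci not exceeding it is 144, leaving 16
16: greatest Fibonacci not exceeding it is 13, leaving 3
3: greatest Fibonacci not exceeding it is 3, leaving 0
So 160 = 144 + 13 + 3, with no two terms consecutive in the sequence.

144 + 13 + 3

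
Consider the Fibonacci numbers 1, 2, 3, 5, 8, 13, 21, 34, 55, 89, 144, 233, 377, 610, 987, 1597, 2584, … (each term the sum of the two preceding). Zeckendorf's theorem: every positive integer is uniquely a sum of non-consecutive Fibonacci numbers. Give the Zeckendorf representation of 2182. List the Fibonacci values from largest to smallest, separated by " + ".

1597 + 377 + 144 + 55 + 8 + 1

subtract 1597 from 2182: 585 remains
subtract 377 from 585: 208 remains
subtract 144 from 208: 64 remains
subtract 55 from 64: 9 remains
subtract 8 from 9: 1 remains
subtract 1 from 1: 0 remains
So 2182 = 1597 + 377 + 144 + 55 + 8 + 1, with no two terms consecutive in the sequence.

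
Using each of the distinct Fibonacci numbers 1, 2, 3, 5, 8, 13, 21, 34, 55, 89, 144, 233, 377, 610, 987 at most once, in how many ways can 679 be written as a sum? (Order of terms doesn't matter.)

679 = 610+55+13+1 = 610+55+8+5+1 = 610+34+21+13+1 = … (15 more), for 18 in all.

18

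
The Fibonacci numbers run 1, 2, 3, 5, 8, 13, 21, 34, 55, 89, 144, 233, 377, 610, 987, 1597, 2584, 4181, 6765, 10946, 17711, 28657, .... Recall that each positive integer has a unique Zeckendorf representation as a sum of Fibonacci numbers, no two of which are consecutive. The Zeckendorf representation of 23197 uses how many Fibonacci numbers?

8

take 17711 (≤ 23197); 23197 − 17711 = 5486
take 4181 (≤ 5486); 5486 − 4181 = 1305
take 987 (≤ 1305); 1305 − 987 = 318
take 233 (≤ 318); 318 − 233 = 85
take 55 (≤ 85); 85 − 55 = 30
take 21 (≤ 30); 30 − 21 = 9
take 8 (≤ 9); 9 − 8 = 1
take 1 (≤ 1); 1 − 1 = 0
23197 = 17711 + 4181 + 987 + 233 + 55 + 21 + 8 + 1, which has 8 terms.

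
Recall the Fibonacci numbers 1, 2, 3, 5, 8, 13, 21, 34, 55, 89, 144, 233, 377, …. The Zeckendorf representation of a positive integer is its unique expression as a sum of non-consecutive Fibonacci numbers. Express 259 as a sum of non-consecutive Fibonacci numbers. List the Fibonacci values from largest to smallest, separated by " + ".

233 + 21 + 5

subtract 233 from 259: 26 remains
subtract 21 from 26: 5 remains
subtract 5 from 5: 0 remains
So 259 = 233 + 21 + 5, with no two terms consecutive in the sequence.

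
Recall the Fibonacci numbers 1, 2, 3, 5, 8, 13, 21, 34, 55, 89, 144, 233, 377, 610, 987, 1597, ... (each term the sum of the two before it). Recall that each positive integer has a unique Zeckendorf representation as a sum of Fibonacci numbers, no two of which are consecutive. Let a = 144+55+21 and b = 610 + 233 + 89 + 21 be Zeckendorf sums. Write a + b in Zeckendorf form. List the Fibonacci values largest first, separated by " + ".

987 + 144 + 34 + 8

The two numbers are 220 and 953, so their sum is 1173.
Greedy algorithm:
take 987 (≤ 1173); 1173 − 987 = 186
take 144 (≤ 186); 186 − 144 = 42
take 34 (≤ 42); 42 − 34 = 8
take 8 (≤ 8); 8 − 8 = 0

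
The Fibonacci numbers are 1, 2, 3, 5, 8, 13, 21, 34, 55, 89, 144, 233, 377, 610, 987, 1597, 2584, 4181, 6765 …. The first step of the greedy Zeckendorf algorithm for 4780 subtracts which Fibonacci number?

4181 ≤ 4780 < 6765, so the largest Fibonacci number not exceeding 4780 is 4181.

4181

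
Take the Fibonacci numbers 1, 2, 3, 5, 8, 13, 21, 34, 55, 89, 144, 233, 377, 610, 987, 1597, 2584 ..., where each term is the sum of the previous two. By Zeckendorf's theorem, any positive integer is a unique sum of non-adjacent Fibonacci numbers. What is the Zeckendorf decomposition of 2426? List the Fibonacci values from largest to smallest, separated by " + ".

1597 + 610 + 144 + 55 + 13 + 5 + 2

2426 − 1597 = 829
829 − 610 = 219
219 − 144 = 75
75 − 55 = 20
20 − 13 = 7
7 − 5 = 2
2 − 2 = 0
So 2426 = 1597 + 610 + 144 + 55 + 13 + 5 + 2, with no two terms consecutive in the sequence.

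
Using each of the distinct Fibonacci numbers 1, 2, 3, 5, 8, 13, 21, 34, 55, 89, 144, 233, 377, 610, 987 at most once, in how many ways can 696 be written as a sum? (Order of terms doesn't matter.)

12

696 = 610+55+21+8+2 = 610+55+21+5+3+2 = 377+233+55+21+8+2 = 610+55+13+8+5+3+2 = 377+233+55+21+5+3+2 = … (7 more), for 12 in all.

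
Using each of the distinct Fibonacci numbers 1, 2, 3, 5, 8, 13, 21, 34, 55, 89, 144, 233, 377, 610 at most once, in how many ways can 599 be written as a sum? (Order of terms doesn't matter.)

Starting from the Zeckendorf form and repeatedly splitting a term F_k into F_{k−1} + F_{k−2} (when neither is already used) reaches every representation.
599 = 377+144+55+21+2 = 377+144+55+13+8+2 = 377+144+55+13+5+3+2 = … (6 more), for 9 in all.

9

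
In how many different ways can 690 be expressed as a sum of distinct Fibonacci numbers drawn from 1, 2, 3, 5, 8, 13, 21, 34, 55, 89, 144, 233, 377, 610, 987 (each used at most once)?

9

690 = 610+55+21+3+1 = 610+55+13+8+3+1 = 377+233+55+21+3+1 = 610+34+21+13+8+3+1 = … (5 more), for 9 in all.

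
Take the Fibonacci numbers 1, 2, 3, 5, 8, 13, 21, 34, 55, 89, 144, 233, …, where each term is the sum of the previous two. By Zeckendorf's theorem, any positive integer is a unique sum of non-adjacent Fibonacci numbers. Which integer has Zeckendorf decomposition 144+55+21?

144+55+21 = 220.

220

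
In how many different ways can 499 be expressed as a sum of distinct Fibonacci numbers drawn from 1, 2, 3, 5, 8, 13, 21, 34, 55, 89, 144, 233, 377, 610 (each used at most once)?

Each representation comes from the Zeckendorf form by replacing some F_k with F_{k−1} + F_{k−2} where possible.
499 = 377+89+21+8+3+1 = 377+55+34+21+8+3+1 = 233+144+89+21+8+3+1 = … (1 more), for 4 in all.

4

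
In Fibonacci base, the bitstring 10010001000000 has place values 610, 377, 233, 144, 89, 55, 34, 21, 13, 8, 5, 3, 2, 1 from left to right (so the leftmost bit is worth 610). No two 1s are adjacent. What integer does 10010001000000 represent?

775

Summing the place values of the 1 bits: 610 + 144 + 21 = 775.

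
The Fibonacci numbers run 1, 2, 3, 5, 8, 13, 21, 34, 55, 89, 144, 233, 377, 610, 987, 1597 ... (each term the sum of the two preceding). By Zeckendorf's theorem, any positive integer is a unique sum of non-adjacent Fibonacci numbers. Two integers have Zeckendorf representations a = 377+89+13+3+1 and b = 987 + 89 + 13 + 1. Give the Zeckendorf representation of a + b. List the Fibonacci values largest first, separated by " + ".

The two numbers are 483 and 1090, so their sum is 1573.
largest Fibonacci ≤ 1573 is 987; 1573 − 987 = 586
largest Fibonacci ≤ 586 is 377; 586 − 377 = 209
largest Fibonacci ≤ 209 is 144; 209 − 144 = 65
largest Fibonacci ≤ 65 is 55; 65 − 55 = 10
largest Fibonacci ≤ 10 is 8; 10 − 8 = 2
largest Fibonacci ≤ 2 is 2; 2 − 2 = 0

987 + 377 + 144 + 55 + 8 + 2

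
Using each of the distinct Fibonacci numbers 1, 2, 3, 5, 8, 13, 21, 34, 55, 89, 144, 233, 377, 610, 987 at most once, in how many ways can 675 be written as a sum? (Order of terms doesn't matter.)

Starting from the Zeckendorf form and repeatedly splitting a term F_k into F_{k−1} + F_{k−2} (when neither is already used) reaches every representation.
675 = 610+55+8+2 = 610+55+5+3+2 = 610+34+21+8+2 = … (12 more), for 15 in all.

15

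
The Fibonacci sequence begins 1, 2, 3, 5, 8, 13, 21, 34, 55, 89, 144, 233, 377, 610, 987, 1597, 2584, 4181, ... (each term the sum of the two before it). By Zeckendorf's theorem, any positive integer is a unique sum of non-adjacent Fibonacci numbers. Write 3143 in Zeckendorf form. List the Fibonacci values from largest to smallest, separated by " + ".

2584 + 377 + 144 + 34 + 3 + 1

Greedily peel off the largest Fibonacci term at each step:
take 2584 (≤ 3143); 3143 − 2584 = 559
take 377 (≤ 559); 559 − 377 = 182
take 144 (≤ 182); 182 − 144 = 38
take 34 (≤ 38); 38 − 34 = 4
take 3 (≤ 4); 4 − 3 = 1
take 1 (≤ 1); 1 − 1 = 0
So 3143 = 2584 + 377 + 144 + 34 + 3 + 1, with no two terms consecutive in the sequence.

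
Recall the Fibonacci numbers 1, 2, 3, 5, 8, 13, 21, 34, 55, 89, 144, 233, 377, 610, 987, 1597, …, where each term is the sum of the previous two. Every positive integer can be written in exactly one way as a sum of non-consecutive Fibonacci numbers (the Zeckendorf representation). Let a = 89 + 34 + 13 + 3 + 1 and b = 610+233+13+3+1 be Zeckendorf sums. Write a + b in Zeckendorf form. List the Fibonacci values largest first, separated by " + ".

The two numbers are 140 and 860, so their sum is 1000.
Repeatedly subtract the largest Fibonacci number that fits:
1000: greatest Fibonacci not exceeding it is 987, leaving 13
13: greatest Fibonacci not exceeding it is 13, leaving 0

987 + 13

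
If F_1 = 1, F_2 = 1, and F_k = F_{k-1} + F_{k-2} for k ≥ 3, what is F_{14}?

Iterating the recurrence up to F_{6} = 8 and F_{5} = 5:
F_{7} = F_{6} + F_{5} = 8 + 5 = 13
F_{8} = F_{7} + F_{6} = 13 + 8 = 21
F_{9} = F_{8} + F_{7} = 21 + 13 = 34
F_{10} = F_{9} + F_{8} = 34 + 21 = 55
F_{11} = F_{10} + F_{9} = 55 + 34 = 89
F_{12} = F_{11} + F_{10} = 89 + 55 = 144
F_{13} = F_{12} + F_{11} = 144 + 89 = 233
F_{14} = F_{13} + F_{12} = 233 + 144 = 377

377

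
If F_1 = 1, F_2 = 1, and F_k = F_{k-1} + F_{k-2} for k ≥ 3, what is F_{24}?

Iterating the recurrence up to F_{16} = 987 and F_{15} = 610:
F_{17} = F_{16} + F_{15} = 987 + 610 = 1597
F_{18} = F_{17} + F_{16} = 1597 + 987 = 2584
F_{19} = F_{18} + F_{17} = 2584 + 1597 = 4181
F_{20} = F_{19} + F_{18} = 4181 + 2584 = 6765
F_{21} = F_{20} + F_{19} = 6765 + 4181 = 10946
F_{22} = F_{21} + F_{20} = 10946 + 6765 = 17711
F_{23} = F_{22} + F_{21} = 17711 + 10946 = 28657
F_{24} = F_{23} + F_{22} = 28657 + 17711 = 46368

46368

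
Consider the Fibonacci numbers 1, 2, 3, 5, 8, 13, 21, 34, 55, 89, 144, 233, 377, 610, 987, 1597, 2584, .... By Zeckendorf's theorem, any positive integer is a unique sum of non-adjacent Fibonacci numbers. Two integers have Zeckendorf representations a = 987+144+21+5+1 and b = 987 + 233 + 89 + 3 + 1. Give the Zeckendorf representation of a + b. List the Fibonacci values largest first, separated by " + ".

The two numbers are 1158 and 1313, so their sum is 2471.
Repeatedly subtract the largest Fibonacci number that fits:
2471: greatest Fibonacci not exceeding it is 1597, leaving 874
874: greatest Fibonacci not exceeding it is 610, leaving 264
264: greatest Fibonacci not exceeding it is 233, leaving 31
31: greatest Fibonacci not exceeding it is 21, leaving 10
10: greatest Fibonacci not exceeding it is 8, leaving 2
2: greatest Fibonacci not exceeding it is 2, leaving 0

1597 + 610 + 233 + 21 + 8 + 2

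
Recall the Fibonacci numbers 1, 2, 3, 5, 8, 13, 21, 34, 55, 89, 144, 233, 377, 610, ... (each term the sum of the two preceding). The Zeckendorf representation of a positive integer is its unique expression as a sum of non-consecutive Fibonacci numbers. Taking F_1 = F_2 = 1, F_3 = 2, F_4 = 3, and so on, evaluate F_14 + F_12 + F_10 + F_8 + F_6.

605

F_14 + F_12 + F_10 + F_8 + F_6 = 377 + 144 + 55 + 21 + 8 = 605.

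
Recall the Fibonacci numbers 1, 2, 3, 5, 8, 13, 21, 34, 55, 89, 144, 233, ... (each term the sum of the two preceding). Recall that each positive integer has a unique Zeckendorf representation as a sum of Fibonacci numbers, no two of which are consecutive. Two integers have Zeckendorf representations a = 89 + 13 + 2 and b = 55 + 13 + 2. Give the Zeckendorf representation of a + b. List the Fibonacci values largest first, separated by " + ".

144 + 21 + 8 + 1

The two numbers are 104 and 70, so their sum is 174.
largest Fibonacci ≤ 174 is 144; 174 − 144 = 30
largest Fibonacci ≤ 30 is 21; 30 − 21 = 9
largest Fibonacci ≤ 9 is 8; 9 − 8 = 1
largest Fibonacci ≤ 1 is 1; 1 − 1 = 0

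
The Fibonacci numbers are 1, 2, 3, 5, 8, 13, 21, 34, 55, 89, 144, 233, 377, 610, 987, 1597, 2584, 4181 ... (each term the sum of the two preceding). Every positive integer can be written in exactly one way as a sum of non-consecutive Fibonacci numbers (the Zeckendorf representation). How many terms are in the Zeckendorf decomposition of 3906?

5

3906: greatest Fibonacci not exceeding it is 2584, leaving 1322
1322: greatest Fibonacci not exceeding it is 987, leaving 335
335: greatest Fibonacci not exceeding it is 233, leaving 102
102: greatest Fibonacci not exceeding it is 89, leaving 13
13: greatest Fibonacci not exceeding it is 13, leaving 0
3906 = 2584 + 987 + 233 + 89 + 13, which has 5 terms.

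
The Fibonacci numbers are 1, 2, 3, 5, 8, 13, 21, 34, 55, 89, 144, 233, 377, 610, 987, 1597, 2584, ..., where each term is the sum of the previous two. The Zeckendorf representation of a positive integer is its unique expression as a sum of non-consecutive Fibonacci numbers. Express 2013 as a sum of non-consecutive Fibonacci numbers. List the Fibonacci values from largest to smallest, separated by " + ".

Greedily peel off the largest Fibonacci term at each step:
take 1597 (≤ 2013); 2013 − 1597 = 416
take 377 (≤ 416); 416 − 377 = 39
take 34 (≤ 39); 39 − 34 = 5
take 5 (≤ 5); 5 − 5 = 0
So 2013 = 1597 + 377 + 34 + 5, with no two terms consecutive in the sequence.

1597 + 377 + 34 + 5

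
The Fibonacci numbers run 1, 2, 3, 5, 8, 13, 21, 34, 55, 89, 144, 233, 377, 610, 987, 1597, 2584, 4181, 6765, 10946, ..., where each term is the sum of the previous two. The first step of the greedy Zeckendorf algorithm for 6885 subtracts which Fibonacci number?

6765 ≤ 6885 < 10946, so the largest Fibonacci number not exceeding 6885 is 6765.

6765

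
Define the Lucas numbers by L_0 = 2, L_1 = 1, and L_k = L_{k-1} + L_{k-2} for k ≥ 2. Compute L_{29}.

Iterating the recurrence up to L_{21} = 24476 and L_{20} = 15127:
L_{22} = L_{21} + L_{20} = 24476 + 15127 = 39603
L_{23} = L_{22} + L_{21} = 39603 + 24476 = 64079
L_{24} = L_{23} + L_{22} = 64079 + 39603 = 103682
L_{25} = L_{24} + L_{23} = 103682 + 64079 = 167761
L_{26} = L_{25} + L_{24} = 167761 + 103682 = 271443
L_{27} = L_{26} + L_{25} = 271443 + 167761 = 439204
L_{28} = L_{27} + L_{26} = 439204 + 271443 = 710647
L_{29} = L_{28} + L_{27} = 710647 + 439204 = 1149851

1149851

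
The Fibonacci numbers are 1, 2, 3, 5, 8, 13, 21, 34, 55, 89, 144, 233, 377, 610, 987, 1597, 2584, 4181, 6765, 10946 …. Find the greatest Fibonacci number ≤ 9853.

6765 ≤ 9853 < 10946, so the largest Fibonacci number not exceeding 9853 is 6765.

6765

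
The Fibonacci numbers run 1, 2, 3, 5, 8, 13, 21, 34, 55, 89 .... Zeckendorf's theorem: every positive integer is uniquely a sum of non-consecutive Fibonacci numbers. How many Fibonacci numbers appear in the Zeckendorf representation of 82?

4

Greedily peel off the largest Fibonacci term at each step:
take 55 (≤ 82); 82 − 55 = 27
take 21 (≤ 27); 27 − 21 = 6
take 5 (≤ 6); 6 − 5 = 1
take 1 (≤ 1); 1 − 1 = 0
82 = 55 + 21 + 5 + 1, which has 4 terms.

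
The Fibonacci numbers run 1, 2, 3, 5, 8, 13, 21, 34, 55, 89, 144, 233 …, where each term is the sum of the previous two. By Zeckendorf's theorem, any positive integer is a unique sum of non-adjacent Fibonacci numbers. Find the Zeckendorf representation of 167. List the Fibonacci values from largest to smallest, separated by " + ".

144 ≤ 167 < 233, so take 144; remainder 23
21 ≤ 23 < 34, so take 21; remainder 2
2 ≤ 2 < 3, so take 2; remainder 0
So 167 = 144 + 21 + 2, with no two terms consecutive in the sequence.

144 + 21 + 2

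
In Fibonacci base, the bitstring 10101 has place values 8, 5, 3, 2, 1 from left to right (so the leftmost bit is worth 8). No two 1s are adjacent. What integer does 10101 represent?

12

Summing the place values of the 1 bits: 8 + 3 + 1 = 12.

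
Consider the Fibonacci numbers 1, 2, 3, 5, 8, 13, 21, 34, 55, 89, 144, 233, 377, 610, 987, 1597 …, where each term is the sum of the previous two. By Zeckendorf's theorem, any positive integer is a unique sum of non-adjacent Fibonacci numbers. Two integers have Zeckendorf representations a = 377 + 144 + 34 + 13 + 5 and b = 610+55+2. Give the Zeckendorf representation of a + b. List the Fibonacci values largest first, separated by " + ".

The two numbers are 573 and 667, so their sum is 1240.
take 987 (≤ 1240); 1240 − 987 = 253
take 233 (≤ 253); 253 − 233 = 20
take 13 (≤ 20); 20 − 13 = 7
take 5 (≤ 7); 7 − 5 = 2
take 2 (≤ 2); 2 − 2 = 0

987 + 233 + 13 + 5 + 2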